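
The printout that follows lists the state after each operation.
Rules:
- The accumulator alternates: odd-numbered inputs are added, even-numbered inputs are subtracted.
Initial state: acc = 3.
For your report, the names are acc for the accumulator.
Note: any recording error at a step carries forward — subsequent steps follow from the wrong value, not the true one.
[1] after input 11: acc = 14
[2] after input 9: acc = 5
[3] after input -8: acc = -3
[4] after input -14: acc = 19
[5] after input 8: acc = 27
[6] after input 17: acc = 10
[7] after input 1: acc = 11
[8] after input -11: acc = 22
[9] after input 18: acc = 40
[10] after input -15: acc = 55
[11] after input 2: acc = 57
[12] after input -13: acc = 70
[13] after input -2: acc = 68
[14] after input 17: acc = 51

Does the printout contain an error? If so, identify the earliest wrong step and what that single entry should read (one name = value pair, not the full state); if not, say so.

step 4, acc = 11

Recomputing the run from the initial state:
step 1: acc = 14
step 2: acc = 5
step 3: acc = -3
step 4: acc = 11
step 5: acc = 19
step 6: acc = 2
step 7: acc = 3
step 8: acc = 14
step 9: acc = 32
step 10: acc = 47
step 11: acc = 49
step 12: acc = 62
step 13: acc = 60
step 14: acc = 43
The first disagreement with the printout is at step 4, where the value should be acc = 11.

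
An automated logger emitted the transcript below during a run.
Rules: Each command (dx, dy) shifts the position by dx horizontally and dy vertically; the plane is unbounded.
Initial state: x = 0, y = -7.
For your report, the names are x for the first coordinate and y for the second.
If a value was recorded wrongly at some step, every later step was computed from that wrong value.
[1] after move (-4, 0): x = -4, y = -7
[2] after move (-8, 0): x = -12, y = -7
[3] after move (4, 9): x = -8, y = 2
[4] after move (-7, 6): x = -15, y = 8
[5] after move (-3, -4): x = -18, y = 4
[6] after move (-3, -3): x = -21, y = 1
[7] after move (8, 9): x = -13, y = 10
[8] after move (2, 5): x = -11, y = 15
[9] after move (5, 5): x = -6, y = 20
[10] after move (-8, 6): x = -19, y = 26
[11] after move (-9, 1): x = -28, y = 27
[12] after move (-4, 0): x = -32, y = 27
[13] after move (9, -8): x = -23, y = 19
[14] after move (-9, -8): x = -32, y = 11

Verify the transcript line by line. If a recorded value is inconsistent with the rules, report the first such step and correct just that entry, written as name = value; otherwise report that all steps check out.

step 10, x = -14

Recomputing the run from the initial state:
step 1: x = -4, y = -7
step 2: x = -12, y = -7
step 3: x = -8, y = 2
step 4: x = -15, y = 8
step 5: x = -18, y = 4
step 6: x = -21, y = 1
step 7: x = -13, y = 10
step 8: x = -11, y = 15
step 9: x = -6, y = 20
step 10: x = -14, y = 26
step 11: x = -23, y = 27
step 12: x = -27, y = 27
step 13: x = -18, y = 19
step 14: x = -27, y = 11
The first disagreement with the transcript is at step 10, where the value should be x = -14.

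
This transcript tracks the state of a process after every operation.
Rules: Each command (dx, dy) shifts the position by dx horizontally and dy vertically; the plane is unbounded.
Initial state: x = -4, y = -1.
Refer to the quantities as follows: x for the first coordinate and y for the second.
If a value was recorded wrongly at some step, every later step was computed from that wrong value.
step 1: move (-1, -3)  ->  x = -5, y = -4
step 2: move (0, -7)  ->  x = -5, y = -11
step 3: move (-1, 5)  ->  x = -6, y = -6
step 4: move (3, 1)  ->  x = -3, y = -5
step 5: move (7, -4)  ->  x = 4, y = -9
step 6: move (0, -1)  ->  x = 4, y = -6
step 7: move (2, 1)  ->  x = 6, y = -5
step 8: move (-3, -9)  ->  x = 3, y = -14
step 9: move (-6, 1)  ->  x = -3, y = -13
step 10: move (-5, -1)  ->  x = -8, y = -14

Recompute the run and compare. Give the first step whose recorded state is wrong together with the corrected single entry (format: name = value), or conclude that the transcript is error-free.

step 1: x = -4 + (-1) = -5, y = -1 + (-3) = -4 -> agrees with the transcript
step 2: x = -5 + (0) = -5, y = -4 + (-7) = -11 -> agrees with the transcript
step 3: x = -5 + (-1) = -6, y = -11 + (5) = -6 -> exactly as logged
step 4: x = -6 + (3) = -3, y = -6 + (1) = -5 -> verified
step 5: x = -3 + (7) = 4, y = -5 + (-4) = -9 -> checks out
step 6: x = 4 + (0) = 4, y = -9 + (-1) = -10 -> the transcript has a different value
So the first discrepancy is step 6, where the right value is y = -10.

step 6, y = -10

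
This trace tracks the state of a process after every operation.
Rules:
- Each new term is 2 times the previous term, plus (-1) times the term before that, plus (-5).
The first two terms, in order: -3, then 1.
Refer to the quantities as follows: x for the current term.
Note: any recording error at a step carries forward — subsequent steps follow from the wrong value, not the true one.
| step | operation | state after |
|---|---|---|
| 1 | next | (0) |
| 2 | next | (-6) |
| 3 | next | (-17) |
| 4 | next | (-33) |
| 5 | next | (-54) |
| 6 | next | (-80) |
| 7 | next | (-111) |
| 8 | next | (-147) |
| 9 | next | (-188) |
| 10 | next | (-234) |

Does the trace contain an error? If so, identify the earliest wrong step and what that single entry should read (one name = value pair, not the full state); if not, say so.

no error

1. x = 2*(1) + (-1)*(-3) + (-5) = 0 (agrees with the trace)
2. x = 2*(0) + (-1)*(1) + (-5) = -6 (agrees with the trace)
3. x = 2*(-6) + (-1)*(0) + (-5) = -17 (matches)
4. x = 2*(-17) + (-1)*(-6) + (-5) = -33 (no discrepancy)
5. x = 2*(-33) + (-1)*(-17) + (-5) = -54 (confirmed correct)
6. x = 2*(-54) + (-1)*(-33) + (-5) = -80 (confirmed correct)
7. x = 2*(-80) + (-1)*(-54) + (-5) = -111 (matches)
8. x = 2*(-111) + (-1)*(-80) + (-5) = -147 (verified)
9. x = 2*(-147) + (-1)*(-111) + (-5) = -188 (verified)
10. x = 2*(-188) + (-1)*(-147) + (-5) = -234 (verified)
Every step is consistent.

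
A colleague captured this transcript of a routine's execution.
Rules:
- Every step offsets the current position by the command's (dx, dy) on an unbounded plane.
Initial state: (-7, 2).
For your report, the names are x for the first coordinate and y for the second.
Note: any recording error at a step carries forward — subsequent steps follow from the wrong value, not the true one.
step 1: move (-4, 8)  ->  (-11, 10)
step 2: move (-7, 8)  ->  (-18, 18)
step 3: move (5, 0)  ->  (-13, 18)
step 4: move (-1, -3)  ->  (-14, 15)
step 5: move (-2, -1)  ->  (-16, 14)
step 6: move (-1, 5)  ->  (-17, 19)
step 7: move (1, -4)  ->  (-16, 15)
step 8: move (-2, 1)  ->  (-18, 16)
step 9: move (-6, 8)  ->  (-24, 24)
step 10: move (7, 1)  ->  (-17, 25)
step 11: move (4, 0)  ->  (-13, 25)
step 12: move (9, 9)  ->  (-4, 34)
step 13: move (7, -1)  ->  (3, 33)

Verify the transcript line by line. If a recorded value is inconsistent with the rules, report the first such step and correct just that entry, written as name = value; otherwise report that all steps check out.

1. x = -7 + (-4) = -11, y = 2 + (8) = 10 (checks out)
2. x = -11 + (-7) = -18, y = 10 + (8) = 18 (in agreement)
3. x = -18 + (5) = -13, y = 18 + (0) = 18 (no discrepancy)
4. x = -13 + (-1) = -14, y = 18 + (-3) = 15 (verified)
5. x = -14 + (-2) = -16, y = 15 + (-1) = 14 (consistent with the transcript)
6. x = -16 + (-1) = -17, y = 14 + (5) = 19 (same as recorded)
7. x = -17 + (1) = -16, y = 19 + (-4) = 15 (same as recorded)
8. x = -16 + (-2) = -18, y = 15 + (1) = 16 (checks out)
9. x = -18 + (-6) = -24, y = 16 + (8) = 24 (verified)
10. x = -24 + (7) = -17, y = 24 + (1) = 25 (exactly as logged)
11. x = -17 + (4) = -13, y = 25 + (0) = 25 (confirmed correct)
12. x = -13 + (9) = -4, y = 25 + (9) = 34 (agrees with the transcript)
13. x = -4 + (7) = 3, y = 34 + (-1) = 33 (consistent with the transcript)
All entries verified; no error found.

no error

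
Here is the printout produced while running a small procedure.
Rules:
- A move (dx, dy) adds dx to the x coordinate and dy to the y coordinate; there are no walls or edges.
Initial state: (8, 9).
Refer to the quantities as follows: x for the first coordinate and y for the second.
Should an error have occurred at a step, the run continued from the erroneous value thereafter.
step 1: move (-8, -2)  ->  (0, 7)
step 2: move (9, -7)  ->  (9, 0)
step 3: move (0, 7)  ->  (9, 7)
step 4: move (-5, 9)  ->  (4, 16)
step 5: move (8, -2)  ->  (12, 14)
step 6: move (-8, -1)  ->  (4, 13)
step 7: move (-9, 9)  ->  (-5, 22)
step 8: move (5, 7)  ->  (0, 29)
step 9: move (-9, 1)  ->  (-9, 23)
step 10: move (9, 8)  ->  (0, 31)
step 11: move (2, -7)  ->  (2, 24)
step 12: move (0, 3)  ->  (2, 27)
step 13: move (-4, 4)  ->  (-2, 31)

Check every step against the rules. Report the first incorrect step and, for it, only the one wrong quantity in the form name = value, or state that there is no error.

step 9, y = 30

step 1: x = 8 + (-8) = 0, y = 9 + (-2) = 7 -> no discrepancy
step 2: x = 0 + (9) = 9, y = 7 + (-7) = 0 -> agrees with the printout
step 3: x = 9 + (0) = 9, y = 0 + (7) = 7 -> same as recorded
step 4: x = 9 + (-5) = 4, y = 7 + (9) = 16 -> consistent with the printout
step 5: x = 4 + (8) = 12, y = 16 + (-2) = 14 -> agrees with the printout
step 6: x = 12 + (-8) = 4, y = 14 + (-1) = 13 -> checks out
step 7: x = 4 + (-9) = -5, y = 13 + (9) = 22 -> matches
step 8: x = -5 + (5) = 0, y = 22 + (7) = 29 -> exactly as logged
step 9: x = 0 + (-9) = -9, y = 29 + (1) = 30 -> the recorded entry deviates here
So the first discrepancy is step 9, where the right value is y = 30.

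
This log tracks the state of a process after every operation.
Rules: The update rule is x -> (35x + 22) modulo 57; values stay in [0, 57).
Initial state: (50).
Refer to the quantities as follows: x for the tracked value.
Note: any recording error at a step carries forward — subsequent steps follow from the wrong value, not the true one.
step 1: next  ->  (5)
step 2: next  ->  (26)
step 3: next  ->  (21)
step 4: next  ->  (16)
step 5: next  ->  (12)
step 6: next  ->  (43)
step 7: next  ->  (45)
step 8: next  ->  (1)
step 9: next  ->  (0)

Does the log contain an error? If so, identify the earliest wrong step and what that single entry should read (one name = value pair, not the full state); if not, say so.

step 3, x = 20

Recomputing the run from the initial state:
step 1: x = 5
step 2: x = 26
step 3: x = 20
step 4: x = 38
step 5: x = 41
step 6: x = 32
step 7: x = 2
step 8: x = 35
step 9: x = 50
The first disagreement with the log is at step 3, where the value should be x = 20.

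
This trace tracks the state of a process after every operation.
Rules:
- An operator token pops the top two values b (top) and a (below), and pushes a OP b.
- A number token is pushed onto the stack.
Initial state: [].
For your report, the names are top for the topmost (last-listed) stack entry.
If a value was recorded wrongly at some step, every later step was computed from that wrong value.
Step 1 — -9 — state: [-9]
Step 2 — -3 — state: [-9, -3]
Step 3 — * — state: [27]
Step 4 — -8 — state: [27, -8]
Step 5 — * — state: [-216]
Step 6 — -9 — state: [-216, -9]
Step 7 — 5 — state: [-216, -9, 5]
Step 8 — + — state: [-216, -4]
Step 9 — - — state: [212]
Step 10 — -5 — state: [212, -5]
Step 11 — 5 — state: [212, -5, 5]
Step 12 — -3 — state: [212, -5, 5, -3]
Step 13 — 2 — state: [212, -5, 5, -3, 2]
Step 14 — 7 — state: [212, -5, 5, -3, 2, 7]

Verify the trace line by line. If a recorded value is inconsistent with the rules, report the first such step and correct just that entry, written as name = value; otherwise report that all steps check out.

step 9, top = -212

Recomputing the run from the initial state:
step 1: [-9]
step 2: [-9, -3]
step 3: [27]
step 4: [27, -8]
step 5: [-216]
step 6: [-216, -9]
step 7: [-216, -9, 5]
step 8: [-216, -4]
step 9: [-212]
step 10: [-212, -5]
step 11: [-212, -5, 5]
step 12: [-212, -5, 5, -3]
step 13: [-212, -5, 5, -3, 2]
step 14: [-212, -5, 5, -3, 2, 7]
The first disagreement with the trace is at step 9, where the value should be top = -212.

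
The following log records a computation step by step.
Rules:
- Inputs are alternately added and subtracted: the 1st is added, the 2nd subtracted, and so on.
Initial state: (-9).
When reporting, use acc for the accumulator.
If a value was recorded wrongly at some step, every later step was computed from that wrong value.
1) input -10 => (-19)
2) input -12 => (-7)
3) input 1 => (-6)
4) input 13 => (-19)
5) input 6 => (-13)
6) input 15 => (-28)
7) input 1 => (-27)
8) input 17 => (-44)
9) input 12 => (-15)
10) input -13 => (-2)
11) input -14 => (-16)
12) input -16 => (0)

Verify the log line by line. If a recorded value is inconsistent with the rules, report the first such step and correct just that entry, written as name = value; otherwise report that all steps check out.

step 1: acc = -9 + -10 = -19 -> no discrepancy
step 2: acc = -19 - -12 = -7 -> verified
step 3: acc = -7 + 1 = -6 -> confirmed correct
step 4: acc = -6 - 13 = -19 -> in agreement
step 5: acc = -19 + 6 = -13 -> same as recorded
step 6: acc = -13 - 15 = -28 -> consistent with the log
step 7: acc = -28 + 1 = -27 -> agrees with the log
step 8: acc = -27 - 17 = -44 -> in agreement
step 9: acc = -44 + 12 = -32 -> the log has a different value
That makes step 9 the first incorrect line — acc = -32 is what it should show.

step 9, acc = -32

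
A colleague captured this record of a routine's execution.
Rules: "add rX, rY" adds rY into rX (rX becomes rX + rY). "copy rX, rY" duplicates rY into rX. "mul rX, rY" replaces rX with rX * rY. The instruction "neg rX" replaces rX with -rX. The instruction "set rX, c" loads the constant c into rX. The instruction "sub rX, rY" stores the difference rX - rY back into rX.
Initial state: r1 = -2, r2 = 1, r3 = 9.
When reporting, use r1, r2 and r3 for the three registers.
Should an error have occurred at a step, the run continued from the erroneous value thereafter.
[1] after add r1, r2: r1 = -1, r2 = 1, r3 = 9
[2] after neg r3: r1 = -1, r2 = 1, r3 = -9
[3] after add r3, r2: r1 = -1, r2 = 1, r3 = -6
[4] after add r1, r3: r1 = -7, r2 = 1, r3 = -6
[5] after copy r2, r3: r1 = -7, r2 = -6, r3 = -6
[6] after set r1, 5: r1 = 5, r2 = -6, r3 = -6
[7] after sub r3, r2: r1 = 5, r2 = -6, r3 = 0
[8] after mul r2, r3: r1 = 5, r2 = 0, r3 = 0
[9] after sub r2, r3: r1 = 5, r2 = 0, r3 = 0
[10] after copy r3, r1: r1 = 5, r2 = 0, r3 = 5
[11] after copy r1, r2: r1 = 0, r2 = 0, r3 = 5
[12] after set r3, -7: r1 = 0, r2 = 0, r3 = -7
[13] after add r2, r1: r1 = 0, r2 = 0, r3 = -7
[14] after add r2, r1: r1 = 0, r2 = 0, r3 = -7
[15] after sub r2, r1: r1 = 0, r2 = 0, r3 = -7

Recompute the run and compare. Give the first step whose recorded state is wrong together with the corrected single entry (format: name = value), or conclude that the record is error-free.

Recomputing the run from the initial state:
step 1: r1 = -1, r2 = 1, r3 = 9
step 2: r1 = -1, r2 = 1, r3 = -9
step 3: r1 = -1, r2 = 1, r3 = -8
step 4: r1 = -9, r2 = 1, r3 = -8
step 5: r1 = -9, r2 = -8, r3 = -8
step 6: r1 = 5, r2 = -8, r3 = -8
step 7: r1 = 5, r2 = -8, r3 = 0
step 8: r1 = 5, r2 = 0, r3 = 0
step 9: r1 = 5, r2 = 0, r3 = 0
step 10: r1 = 5, r2 = 0, r3 = 5
step 11: r1 = 0, r2 = 0, r3 = 5
step 12: r1 = 0, r2 = 0, r3 = -7
step 13: r1 = 0, r2 = 0, r3 = -7
step 14: r1 = 0, r2 = 0, r3 = -7
step 15: r1 = 0, r2 = 0, r3 = -7
The first disagreement with the record is at step 3, where the value should be r3 = -8.

step 3, r3 = -8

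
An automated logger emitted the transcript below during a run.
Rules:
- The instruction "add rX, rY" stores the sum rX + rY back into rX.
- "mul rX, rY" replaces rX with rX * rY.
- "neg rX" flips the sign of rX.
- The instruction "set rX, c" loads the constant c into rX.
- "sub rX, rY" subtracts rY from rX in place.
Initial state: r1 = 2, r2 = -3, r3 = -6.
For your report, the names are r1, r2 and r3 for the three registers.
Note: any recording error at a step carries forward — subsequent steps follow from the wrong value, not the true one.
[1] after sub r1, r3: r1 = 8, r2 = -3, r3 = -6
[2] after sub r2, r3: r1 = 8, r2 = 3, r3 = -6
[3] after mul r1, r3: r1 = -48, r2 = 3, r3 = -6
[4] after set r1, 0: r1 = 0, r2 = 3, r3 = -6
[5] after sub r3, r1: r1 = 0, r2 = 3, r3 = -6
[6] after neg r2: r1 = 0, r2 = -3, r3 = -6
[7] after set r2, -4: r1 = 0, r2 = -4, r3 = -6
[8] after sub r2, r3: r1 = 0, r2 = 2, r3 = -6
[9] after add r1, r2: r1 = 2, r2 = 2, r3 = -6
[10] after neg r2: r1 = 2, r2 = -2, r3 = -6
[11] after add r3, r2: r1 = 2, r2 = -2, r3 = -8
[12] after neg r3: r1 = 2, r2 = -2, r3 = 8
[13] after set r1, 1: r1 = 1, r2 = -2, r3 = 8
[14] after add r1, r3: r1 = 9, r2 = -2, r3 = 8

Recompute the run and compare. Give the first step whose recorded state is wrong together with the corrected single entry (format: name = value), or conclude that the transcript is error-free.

no error

1. r1 = 2 - -6 = 8 (same as recorded)
2. r2 = -3 - -6 = 3 (confirmed correct)
3. r1 = 8 * -6 = -48 (verified)
4. r1 = 0 (exactly as logged)
5. r3 = -6 - 0 = -6 (same as recorded)
6. r2 = -(3) = -3 (no discrepancy)
7. r2 = -4 (matches)
8. r2 = -4 - -6 = 2 (matches)
9. r1 = 0 + 2 = 2 (no discrepancy)
10. r2 = -(2) = -2 (same as recorded)
11. r3 = -6 + -2 = -8 (no discrepancy)
12. r3 = -(-8) = 8 (exactly as logged)
13. r1 = 1 (no discrepancy)
14. r1 = 1 + 8 = 9 (exactly as logged)
Nothing is out of place; the run is error-free.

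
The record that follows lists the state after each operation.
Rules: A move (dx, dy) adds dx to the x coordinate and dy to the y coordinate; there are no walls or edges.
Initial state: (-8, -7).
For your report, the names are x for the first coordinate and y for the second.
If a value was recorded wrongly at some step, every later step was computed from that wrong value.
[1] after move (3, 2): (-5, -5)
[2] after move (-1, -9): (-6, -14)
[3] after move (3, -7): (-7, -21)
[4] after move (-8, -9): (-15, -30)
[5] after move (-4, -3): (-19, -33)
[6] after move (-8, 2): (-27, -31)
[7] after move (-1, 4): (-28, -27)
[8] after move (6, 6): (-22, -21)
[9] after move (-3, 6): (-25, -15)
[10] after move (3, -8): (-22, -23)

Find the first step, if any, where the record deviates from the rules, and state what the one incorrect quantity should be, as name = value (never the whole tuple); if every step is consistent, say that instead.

step 3, x = -3

Recomputing the run from the initial state:
step 1: x = -5, y = -5
step 2: x = -6, y = -14
step 3: x = -3, y = -21
step 4: x = -11, y = -30
step 5: x = -15, y = -33
step 6: x = -23, y = -31
step 7: x = -24, y = -27
step 8: x = -18, y = -21
step 9: x = -21, y = -15
step 10: x = -18, y = -23
The first disagreement with the record is at step 3, where the value should be x = -3.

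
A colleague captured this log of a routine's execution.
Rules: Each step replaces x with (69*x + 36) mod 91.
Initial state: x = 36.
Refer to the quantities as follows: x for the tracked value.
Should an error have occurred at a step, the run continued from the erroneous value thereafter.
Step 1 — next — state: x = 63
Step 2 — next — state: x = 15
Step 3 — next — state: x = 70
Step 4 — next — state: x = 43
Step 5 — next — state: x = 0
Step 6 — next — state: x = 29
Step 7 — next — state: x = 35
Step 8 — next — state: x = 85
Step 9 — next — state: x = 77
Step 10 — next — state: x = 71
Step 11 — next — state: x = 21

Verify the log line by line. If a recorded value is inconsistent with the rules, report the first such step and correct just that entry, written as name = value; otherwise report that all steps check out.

1. x = (69*36 + 36) mod 91 = 63 (matches)
2. x = (69*63 + 36) mod 91 = 15 (in agreement)
3. x = (69*15 + 36) mod 91 = 70 (same as recorded)
4. x = (69*70 + 36) mod 91 = 43 (checks out)
5. x = (69*43 + 36) mod 91 = 0 (consistent with the log)
6. x = (69*0 + 36) mod 91 = 36 (the entry is off here)
So the first discrepancy is step 6, where the right value is x = 36.

step 6, x = 36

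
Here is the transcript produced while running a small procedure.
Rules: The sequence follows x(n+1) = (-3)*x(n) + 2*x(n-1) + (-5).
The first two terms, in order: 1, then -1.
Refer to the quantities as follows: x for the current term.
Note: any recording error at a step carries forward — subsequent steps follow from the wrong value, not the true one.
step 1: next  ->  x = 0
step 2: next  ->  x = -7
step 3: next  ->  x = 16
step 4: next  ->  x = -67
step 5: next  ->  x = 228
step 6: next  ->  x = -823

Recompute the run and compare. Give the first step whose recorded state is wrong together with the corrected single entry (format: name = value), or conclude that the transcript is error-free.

Step 1: x = -3*(-1) + (2)*(1) + (-5) = 0 — consistent with the transcript.
Step 2: x = -3*(0) + (2)*(-1) + (-5) = -7 — checks out.
Step 3: x = -3*(-7) + (2)*(0) + (-5) = 16 — checks out.
Step 4: x = -3*(16) + (2)*(-7) + (-5) = -67 — confirmed correct.
Step 5: x = -3*(-67) + (2)*(16) + (-5) = 228 — exactly as logged.
Step 6: x = -3*(228) + (2)*(-67) + (-5) = -823 — verified.
All entries verified; no error found.

no error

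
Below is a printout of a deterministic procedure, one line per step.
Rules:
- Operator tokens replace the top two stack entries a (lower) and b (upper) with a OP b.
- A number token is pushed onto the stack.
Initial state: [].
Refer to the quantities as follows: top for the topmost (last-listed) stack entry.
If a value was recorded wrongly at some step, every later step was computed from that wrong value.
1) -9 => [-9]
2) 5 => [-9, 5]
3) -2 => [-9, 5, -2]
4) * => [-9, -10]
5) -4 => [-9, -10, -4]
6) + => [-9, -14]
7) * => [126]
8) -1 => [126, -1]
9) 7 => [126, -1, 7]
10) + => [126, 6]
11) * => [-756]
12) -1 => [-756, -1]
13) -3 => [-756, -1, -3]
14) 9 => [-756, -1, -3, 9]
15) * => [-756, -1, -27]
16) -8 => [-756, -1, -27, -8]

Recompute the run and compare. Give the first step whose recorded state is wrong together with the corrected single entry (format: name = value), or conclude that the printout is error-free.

Recomputing the run from the initial state:
step 1: [-9]
step 2: [-9, 5]
step 3: [-9, 5, -2]
step 4: [-9, -10]
step 5: [-9, -10, -4]
step 6: [-9, -14]
step 7: [126]
step 8: [126, -1]
step 9: [126, -1, 7]
step 10: [126, 6]
step 11: [756]
step 12: [756, -1]
step 13: [756, -1, -3]
step 14: [756, -1, -3, 9]
step 15: [756, -1, -27]
step 16: [756, -1, -27, -8]
The first disagreement with the printout is at step 11, where the value should be top = 756.

step 11, top = 756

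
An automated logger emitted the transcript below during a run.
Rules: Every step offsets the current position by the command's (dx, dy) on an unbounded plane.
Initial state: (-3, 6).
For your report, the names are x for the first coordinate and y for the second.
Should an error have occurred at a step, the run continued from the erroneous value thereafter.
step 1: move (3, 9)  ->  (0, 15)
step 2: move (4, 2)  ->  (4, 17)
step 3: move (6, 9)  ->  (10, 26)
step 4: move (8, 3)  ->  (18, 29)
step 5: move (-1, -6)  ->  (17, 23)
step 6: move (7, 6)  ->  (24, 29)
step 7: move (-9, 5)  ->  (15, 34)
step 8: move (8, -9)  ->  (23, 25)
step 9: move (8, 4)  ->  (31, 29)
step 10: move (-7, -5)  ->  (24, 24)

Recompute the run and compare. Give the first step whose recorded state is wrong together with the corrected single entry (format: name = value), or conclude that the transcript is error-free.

no error

Step 1: x = -3 + (3) = 0, y = 6 + (9) = 15 — consistent with the transcript.
Step 2: x = 0 + (4) = 4, y = 15 + (2) = 17 — no discrepancy.
Step 3: x = 4 + (6) = 10, y = 17 + (9) = 26 — agrees with the transcript.
Step 4: x = 10 + (8) = 18, y = 26 + (3) = 29 — agrees with the transcript.
Step 5: x = 18 + (-1) = 17, y = 29 + (-6) = 23 — confirmed correct.
Step 6: x = 17 + (7) = 24, y = 23 + (6) = 29 — in agreement.
Step 7: x = 24 + (-9) = 15, y = 29 + (5) = 34 — no discrepancy.
Step 8: x = 15 + (8) = 23, y = 34 + (-9) = 25 — verified.
Step 9: x = 23 + (8) = 31, y = 25 + (4) = 29 — verified.
Step 10: x = 31 + (-7) = 24, y = 29 + (-5) = 24 — exactly as logged.
The whole run recomputes cleanly — no discrepancies.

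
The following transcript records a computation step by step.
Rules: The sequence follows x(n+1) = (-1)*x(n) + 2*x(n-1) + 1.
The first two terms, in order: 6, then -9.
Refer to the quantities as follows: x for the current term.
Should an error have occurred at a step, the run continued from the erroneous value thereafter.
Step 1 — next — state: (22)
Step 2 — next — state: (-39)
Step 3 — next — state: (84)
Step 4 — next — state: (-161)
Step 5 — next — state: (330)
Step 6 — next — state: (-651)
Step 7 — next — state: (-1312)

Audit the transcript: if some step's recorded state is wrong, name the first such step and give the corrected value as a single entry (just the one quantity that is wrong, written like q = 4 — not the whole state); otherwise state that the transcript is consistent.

step 7, x = 1312

1. x = -1*(-9) + (2)*(6) + (1) = 22 (exactly as logged)
2. x = -1*(22) + (2)*(-9) + (1) = -39 (consistent with the transcript)
3. x = -1*(-39) + (2)*(22) + (1) = 84 (no discrepancy)
4. x = -1*(84) + (2)*(-39) + (1) = -161 (exactly as logged)
5. x = -1*(-161) + (2)*(84) + (1) = 330 (verified)
6. x = -1*(330) + (2)*(-161) + (1) = -651 (verified)
7. x = -1*(-651) + (2)*(330) + (1) = 1312 (this is not what the transcript shows)
The earliest wrong entry is at step 7: it should read x = 1312.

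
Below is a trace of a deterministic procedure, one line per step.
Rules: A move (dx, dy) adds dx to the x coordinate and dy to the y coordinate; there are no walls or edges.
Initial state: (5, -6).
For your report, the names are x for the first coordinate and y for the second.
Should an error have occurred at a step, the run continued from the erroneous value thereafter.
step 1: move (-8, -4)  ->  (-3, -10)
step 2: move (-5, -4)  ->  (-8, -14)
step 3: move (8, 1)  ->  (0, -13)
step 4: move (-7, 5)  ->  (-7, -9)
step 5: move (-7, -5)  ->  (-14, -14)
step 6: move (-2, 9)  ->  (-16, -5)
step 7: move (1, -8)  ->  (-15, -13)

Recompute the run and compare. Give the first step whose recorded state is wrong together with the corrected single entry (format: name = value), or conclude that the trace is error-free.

Recomputing the run from the initial state:
step 1: x = -3, y = -10
step 2: x = -8, y = -14
step 3: x = 0, y = -13
step 4: x = -7, y = -8
step 5: x = -14, y = -13
step 6: x = -16, y = -4
step 7: x = -15, y = -12
The first disagreement with the trace is at step 4, where the value should be y = -8.

step 4, y = -8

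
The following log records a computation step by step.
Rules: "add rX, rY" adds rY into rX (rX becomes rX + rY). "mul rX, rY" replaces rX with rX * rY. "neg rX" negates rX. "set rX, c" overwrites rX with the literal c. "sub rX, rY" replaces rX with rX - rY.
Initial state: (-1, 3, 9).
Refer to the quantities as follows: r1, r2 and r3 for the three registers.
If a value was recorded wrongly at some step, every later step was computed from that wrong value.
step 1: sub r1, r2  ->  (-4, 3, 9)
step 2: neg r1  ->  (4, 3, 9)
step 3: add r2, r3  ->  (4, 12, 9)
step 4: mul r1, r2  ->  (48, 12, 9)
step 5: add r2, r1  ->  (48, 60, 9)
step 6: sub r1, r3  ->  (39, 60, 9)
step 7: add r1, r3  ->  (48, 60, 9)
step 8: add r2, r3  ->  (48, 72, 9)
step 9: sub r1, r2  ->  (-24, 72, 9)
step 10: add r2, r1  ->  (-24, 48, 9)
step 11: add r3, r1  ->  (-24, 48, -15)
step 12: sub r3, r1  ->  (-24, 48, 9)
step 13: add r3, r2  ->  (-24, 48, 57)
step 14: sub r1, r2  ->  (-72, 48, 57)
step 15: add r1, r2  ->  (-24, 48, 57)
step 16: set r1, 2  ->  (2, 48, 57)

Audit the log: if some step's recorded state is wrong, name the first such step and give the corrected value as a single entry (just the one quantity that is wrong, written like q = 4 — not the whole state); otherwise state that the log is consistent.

Recomputing the run from the initial state:
step 1: r1 = -4, r2 = 3, r3 = 9
step 2: r1 = 4, r2 = 3, r3 = 9
step 3: r1 = 4, r2 = 12, r3 = 9
step 4: r1 = 48, r2 = 12, r3 = 9
step 5: r1 = 48, r2 = 60, r3 = 9
step 6: r1 = 39, r2 = 60, r3 = 9
step 7: r1 = 48, r2 = 60, r3 = 9
step 8: r1 = 48, r2 = 69, r3 = 9
step 9: r1 = -21, r2 = 69, r3 = 9
step 10: r1 = -21, r2 = 48, r3 = 9
step 11: r1 = -21, r2 = 48, r3 = -12
step 12: r1 = -21, r2 = 48, r3 = 9
step 13: r1 = -21, r2 = 48, r3 = 57
step 14: r1 = -69, r2 = 48, r3 = 57
step 15: r1 = -21, r2 = 48, r3 = 57
step 16: r1 = 2, r2 = 48, r3 = 57
The first disagreement with the log is at step 8, where the value should be r2 = 69.

step 8, r2 = 69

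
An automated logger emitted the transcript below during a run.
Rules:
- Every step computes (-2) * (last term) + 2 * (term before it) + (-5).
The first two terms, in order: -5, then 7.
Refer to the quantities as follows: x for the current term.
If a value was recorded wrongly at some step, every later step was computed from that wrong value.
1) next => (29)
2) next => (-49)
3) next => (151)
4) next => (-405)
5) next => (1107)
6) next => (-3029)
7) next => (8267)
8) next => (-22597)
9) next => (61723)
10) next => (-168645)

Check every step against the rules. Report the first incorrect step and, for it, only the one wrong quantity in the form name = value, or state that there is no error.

Recomputing the run from the initial state:
step 1: x = -29
step 2: x = 67
step 3: x = -197
step 4: x = 523
step 5: x = -1445
step 6: x = 3931
step 7: x = -10757
step 8: x = 29371
step 9: x = -80261
step 10: x = 219259
The first disagreement with the transcript is at step 1, where the value should be x = -29.

step 1, x = -29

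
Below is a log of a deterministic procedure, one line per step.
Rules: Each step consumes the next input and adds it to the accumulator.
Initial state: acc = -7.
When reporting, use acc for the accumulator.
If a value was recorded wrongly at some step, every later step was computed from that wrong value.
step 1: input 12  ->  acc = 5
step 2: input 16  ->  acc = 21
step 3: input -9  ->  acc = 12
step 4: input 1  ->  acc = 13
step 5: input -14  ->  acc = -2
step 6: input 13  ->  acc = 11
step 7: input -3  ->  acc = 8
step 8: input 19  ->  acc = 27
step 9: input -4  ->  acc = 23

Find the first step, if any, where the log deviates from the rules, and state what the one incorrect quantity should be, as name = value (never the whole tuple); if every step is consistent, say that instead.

Recomputing the run from the initial state:
step 1: acc = 5
step 2: acc = 21
step 3: acc = 12
step 4: acc = 13
step 5: acc = -1
step 6: acc = 12
step 7: acc = 9
step 8: acc = 28
step 9: acc = 24
The first disagreement with the log is at step 5, where the value should be acc = -1.

step 5, acc = -1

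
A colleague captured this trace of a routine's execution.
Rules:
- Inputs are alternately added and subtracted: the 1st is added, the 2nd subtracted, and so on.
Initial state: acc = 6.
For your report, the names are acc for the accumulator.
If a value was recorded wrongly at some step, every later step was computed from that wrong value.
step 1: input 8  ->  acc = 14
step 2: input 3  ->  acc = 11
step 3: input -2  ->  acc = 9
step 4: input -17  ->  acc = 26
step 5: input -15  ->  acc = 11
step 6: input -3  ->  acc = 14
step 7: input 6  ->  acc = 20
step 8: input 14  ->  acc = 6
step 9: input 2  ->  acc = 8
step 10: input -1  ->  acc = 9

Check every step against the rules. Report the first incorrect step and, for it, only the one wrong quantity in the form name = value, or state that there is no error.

no error

1. acc = 6 + 8 = 14 (verified)
2. acc = 14 - 3 = 11 (in agreement)
3. acc = 11 + -2 = 9 (agrees with the trace)
4. acc = 9 - -17 = 26 (checks out)
5. acc = 26 + -15 = 11 (matches)
6. acc = 11 - -3 = 14 (consistent with the trace)
7. acc = 14 + 6 = 20 (exactly as logged)
8. acc = 20 - 14 = 6 (checks out)
9. acc = 6 + 2 = 8 (consistent with the trace)
10. acc = 8 - -1 = 9 (consistent with the trace)
Nothing is out of place; the run is error-free.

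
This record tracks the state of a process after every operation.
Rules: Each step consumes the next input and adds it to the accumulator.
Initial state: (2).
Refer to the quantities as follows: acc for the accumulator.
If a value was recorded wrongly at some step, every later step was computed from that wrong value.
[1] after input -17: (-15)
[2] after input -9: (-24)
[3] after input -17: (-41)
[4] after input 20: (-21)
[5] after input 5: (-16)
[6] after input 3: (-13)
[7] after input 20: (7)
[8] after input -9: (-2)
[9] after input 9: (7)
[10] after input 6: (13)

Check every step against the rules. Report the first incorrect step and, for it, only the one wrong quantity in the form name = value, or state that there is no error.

no error

Recomputing the run from the initial state:
step 1: acc = -15
step 2: acc = -24
step 3: acc = -41
step 4: acc = -21
step 5: acc = -16
step 6: acc = -13
step 7: acc = 7
step 8: acc = -2
step 9: acc = 7
step 10: acc = 13
This matches the record at every step.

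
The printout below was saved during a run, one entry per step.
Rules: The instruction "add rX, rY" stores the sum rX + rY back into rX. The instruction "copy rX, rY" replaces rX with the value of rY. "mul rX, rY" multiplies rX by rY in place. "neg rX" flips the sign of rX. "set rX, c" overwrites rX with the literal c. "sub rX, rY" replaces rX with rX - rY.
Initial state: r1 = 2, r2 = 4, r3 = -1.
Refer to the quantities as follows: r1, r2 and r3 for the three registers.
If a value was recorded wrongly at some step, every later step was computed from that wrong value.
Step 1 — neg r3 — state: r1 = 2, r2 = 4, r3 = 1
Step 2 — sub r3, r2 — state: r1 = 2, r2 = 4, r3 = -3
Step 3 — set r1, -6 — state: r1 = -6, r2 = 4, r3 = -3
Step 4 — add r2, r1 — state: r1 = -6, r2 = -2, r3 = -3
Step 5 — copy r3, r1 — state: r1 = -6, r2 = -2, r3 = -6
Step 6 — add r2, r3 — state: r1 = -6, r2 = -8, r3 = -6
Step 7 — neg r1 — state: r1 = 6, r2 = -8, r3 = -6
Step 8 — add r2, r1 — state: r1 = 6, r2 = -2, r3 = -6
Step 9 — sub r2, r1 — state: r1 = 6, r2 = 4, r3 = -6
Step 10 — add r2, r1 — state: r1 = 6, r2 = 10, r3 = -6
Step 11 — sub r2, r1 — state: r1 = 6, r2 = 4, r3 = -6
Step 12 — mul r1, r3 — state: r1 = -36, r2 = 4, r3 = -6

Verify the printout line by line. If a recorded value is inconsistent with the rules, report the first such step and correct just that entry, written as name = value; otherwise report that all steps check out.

Recomputing the run from the initial state:
step 1: r1 = 2, r2 = 4, r3 = 1
step 2: r1 = 2, r2 = 4, r3 = -3
step 3: r1 = -6, r2 = 4, r3 = -3
step 4: r1 = -6, r2 = -2, r3 = -3
step 5: r1 = -6, r2 = -2, r3 = -6
step 6: r1 = -6, r2 = -8, r3 = -6
step 7: r1 = 6, r2 = -8, r3 = -6
step 8: r1 = 6, r2 = -2, r3 = -6
step 9: r1 = 6, r2 = -8, r3 = -6
step 10: r1 = 6, r2 = -2, r3 = -6
step 11: r1 = 6, r2 = -8, r3 = -6
step 12: r1 = -36, r2 = -8, r3 = -6
The first disagreement with the printout is at step 9, where the value should be r2 = -8.

step 9, r2 = -8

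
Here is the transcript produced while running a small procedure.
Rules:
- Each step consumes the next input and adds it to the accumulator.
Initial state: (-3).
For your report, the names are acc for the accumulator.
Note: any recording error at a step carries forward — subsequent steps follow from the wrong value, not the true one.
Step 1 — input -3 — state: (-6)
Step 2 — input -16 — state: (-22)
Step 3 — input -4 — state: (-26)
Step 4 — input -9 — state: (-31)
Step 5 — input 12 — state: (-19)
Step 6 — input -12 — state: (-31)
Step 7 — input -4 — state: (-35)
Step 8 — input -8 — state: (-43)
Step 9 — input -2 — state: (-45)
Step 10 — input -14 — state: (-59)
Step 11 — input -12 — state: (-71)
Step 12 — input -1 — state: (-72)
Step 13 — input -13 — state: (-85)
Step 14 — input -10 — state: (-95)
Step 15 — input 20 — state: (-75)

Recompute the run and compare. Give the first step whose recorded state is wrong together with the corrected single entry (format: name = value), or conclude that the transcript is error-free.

1. acc = -3 + -3 = -6 (no discrepancy)
2. acc = -6 + -16 = -22 (agrees with the transcript)
3. acc = -22 + -4 = -26 (confirmed correct)
4. acc = -26 + -9 = -35 (the transcript disagrees here)
The earliest wrong entry is at step 4: it should read acc = -35.

step 4, acc = -35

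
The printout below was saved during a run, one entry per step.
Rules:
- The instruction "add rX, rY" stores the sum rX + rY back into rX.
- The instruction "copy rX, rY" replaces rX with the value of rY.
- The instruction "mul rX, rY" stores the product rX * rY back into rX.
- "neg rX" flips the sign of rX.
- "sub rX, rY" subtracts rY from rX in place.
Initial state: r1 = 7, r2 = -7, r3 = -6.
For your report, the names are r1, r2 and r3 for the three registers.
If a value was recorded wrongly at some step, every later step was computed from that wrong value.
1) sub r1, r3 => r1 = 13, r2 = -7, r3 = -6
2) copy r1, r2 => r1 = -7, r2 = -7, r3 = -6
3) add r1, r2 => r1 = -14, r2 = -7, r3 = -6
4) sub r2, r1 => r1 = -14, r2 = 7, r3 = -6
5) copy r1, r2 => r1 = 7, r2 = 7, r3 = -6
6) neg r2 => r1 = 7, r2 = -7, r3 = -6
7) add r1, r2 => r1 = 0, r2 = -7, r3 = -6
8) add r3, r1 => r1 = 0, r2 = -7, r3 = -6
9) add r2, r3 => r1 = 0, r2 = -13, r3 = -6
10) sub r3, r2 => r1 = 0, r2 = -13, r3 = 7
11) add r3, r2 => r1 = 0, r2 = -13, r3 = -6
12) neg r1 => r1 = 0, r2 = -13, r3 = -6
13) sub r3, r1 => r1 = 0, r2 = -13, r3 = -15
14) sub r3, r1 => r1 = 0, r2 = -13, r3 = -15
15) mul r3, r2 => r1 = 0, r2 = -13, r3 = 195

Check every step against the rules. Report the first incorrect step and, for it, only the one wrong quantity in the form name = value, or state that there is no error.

Step 1: r1 = 7 - -6 = 13 — exactly as logged.
Step 2: r1 = -7 — consistent with the printout.
Step 3: r1 = -7 + -7 = -14 — checks out.
Step 4: r2 = -7 - -14 = 7 — checks out.
Step 5: r1 = 7 — confirmed correct.
Step 6: r2 = -(7) = -7 — checks out.
Step 7: r1 = 7 + -7 = 0 — verified.
Step 8: r3 = -6 + 0 = -6 — verified.
Step 9: r2 = -7 + -6 = -13 — exactly as logged.
Step 10: r3 = -6 - -13 = 7 — confirmed correct.
Step 11: r3 = 7 + -13 = -6 — checks out.
Step 12: r1 = -(0) = 0 — no discrepancy.
Step 13: r3 = -6 - 0 = -6 — the printout has a different value.
The earliest wrong entry is at step 13: it should read r3 = -6.

step 13, r3 = -6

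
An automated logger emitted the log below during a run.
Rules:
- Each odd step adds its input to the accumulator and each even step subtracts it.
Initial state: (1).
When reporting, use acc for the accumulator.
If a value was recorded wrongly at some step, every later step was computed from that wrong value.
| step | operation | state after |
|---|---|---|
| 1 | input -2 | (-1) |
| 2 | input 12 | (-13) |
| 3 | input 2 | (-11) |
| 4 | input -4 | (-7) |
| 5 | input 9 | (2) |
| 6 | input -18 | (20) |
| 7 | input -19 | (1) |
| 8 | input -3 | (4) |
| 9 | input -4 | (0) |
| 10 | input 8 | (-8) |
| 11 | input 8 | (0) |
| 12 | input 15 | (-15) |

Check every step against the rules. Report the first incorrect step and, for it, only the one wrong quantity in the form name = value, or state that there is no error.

Recomputing the run from the initial state:
step 1: acc = -1
step 2: acc = -13
step 3: acc = -11
step 4: acc = -7
step 5: acc = 2
step 6: acc = 20
step 7: acc = 1
step 8: acc = 4
step 9: acc = 0
step 10: acc = -8
step 11: acc = 0
step 12: acc = -15
This matches the log at every step.

no error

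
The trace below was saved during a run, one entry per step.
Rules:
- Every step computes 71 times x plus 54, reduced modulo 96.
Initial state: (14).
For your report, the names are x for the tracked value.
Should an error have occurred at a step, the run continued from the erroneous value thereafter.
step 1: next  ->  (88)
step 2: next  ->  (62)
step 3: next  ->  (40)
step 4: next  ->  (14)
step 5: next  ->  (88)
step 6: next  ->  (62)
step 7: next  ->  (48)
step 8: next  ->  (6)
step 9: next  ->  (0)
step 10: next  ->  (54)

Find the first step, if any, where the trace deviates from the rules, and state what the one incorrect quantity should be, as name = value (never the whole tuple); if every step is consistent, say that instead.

step 7, x = 40

Recomputing the run from the initial state:
step 1: x = 88
step 2: x = 62
step 3: x = 40
step 4: x = 14
step 5: x = 88
step 6: x = 62
step 7: x = 40
step 8: x = 14
step 9: x = 88
step 10: x = 62
The first disagreement with the trace is at step 7, where the value should be x = 40.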